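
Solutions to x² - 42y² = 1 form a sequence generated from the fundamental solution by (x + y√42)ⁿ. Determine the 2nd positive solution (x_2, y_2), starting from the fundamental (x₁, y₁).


Step 1: Find the fundamental solution (x₁, y₁) of x² - 42y² = 1.
  Expand √42 as a continued fraction. a₀ = ⌊√42⌋ = 6; iterate m_{k+1} = d_k·a_k − m_k, d_{k+1} = (42 − m_{k+1}²)/d_k, a_{k+1} = ⌊(a₀ + m_{k+1})/d_{k+1}⌋ (starting m₀ = 0, d₀ = 1), with convergents p_k = a_k·p_{k-1} + p_{k-2}, q_k = a_k·q_{k-1} + q_{k-2} (p₋₁ = 1, q₋₁ = 0):
  k = 0: a₀ = 6; p₀/q₀ = 6/1; p₀² − 42·q₀² = 36 − 42 = -6.
  k = 1: m = 6, d = 6, a = ⌊(6 + 6)/6⌋ = 2; p/q = (2·6 + 1)/(2·1 + 0) = 13/2; p² − 42·q² = 169 − 168 = 1.
  The first convergent with p² − 42·q² = 1 gives the fundamental solution (x₁, y₁) = (13, 2).
Step 2: Apply the recurrence (x_{n+1}, y_{n+1}) = (x₁x_n + 42y₁y_n, x₁y_n + y₁x_n) repeatedly.
  From (x_1, y_1) = (13, 2): x_2 = 13·13 + 42·2·2 = 337; y_2 = 13·2 + 2·13 = 52.
Step 3: Verify x_2² - 42·y_2² = 113569 - 113568 = 1 (should be 1). ✓

(x_1, y_1) = (13, 2); (x_2, y_2) = (337, 52).


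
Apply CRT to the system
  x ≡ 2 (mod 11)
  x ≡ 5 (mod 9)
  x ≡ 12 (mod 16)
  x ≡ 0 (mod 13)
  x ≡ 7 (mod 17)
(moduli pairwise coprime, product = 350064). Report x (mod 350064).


Product of moduli M = 11 · 9 · 16 · 13 · 17 = 350064.
Merge one congruence at a time:
  Start: x ≡ 2 (mod 11).
  Combine with x ≡ 5 (mod 9); new modulus lcm = 99.
    Write x = 2 + 11·t and substitute into x ≡ 5 (mod 9): 11·t ≡ 5 − 2 = 3 (mod 9).
    Reduce coefficients mod 9: 2·t ≡ 3 (mod 9).
    The inverse of 2 mod 9 is 5 (since 2·5 = 10 = 1·9 + 1), so t ≡ 5·3 = 15 ≡ 6 (mod 9).
    Then x = 2 + 11·6 = 68, valid modulo lcm(11, 9) = 99: x ≡ 68 (mod 99).
  Combine with x ≡ 12 (mod 16); new modulus lcm = 1584.
    Write x = 68 + 99·t and substitute into x ≡ 12 (mod 16): 99·t ≡ 12 − 68 = -56 (mod 16).
    Reduce coefficients mod 16: 3·t ≡ 8 (mod 16).
    The inverse of 3 mod 16 is 11 (since 3·11 = 33 = 2·16 + 1), so t ≡ 11·8 = 88 ≡ 8 (mod 16).
    Then x = 68 + 99·8 = 860, valid modulo lcm(99, 16) = 1584: x ≡ 860 (mod 1584).
  Combine with x ≡ 0 (mod 13); new modulus lcm = 20592.
    Write x = 860 + 1584·t and substitute into x ≡ 0 (mod 13): 1584·t ≡ 0 − 860 = -860 (mod 13).
    Reduce coefficients mod 13: 11·t ≡ 11 (mod 13).
    The inverse of 11 mod 13 is 6 (since 11·6 = 66 = 5·13 + 1), so t ≡ 6·11 = 66 ≡ 1 (mod 13).
    Then x = 860 + 1584·1 = 2444, valid modulo lcm(1584, 13) = 20592: x ≡ 2444 (mod 20592).
  Combine with x ≡ 7 (mod 17); new modulus lcm = 350064.
    Write x = 2444 + 20592·t and substitute into x ≡ 7 (mod 17): 20592·t ≡ 7 − 2444 = -2437 (mod 17).
    Reduce coefficients mod 17: 5·t ≡ 11 (mod 17).
    The inverse of 5 mod 17 is 7 (since 5·7 = 35 = 2·17 + 1), so t ≡ 7·11 = 77 ≡ 9 (mod 17).
    Then x = 2444 + 20592·9 = 187772, valid modulo lcm(20592, 17) = 350064: x ≡ 187772 (mod 350064).
Verify against each original: 187772 mod 11 = 2, 187772 mod 9 = 5, 187772 mod 16 = 12, 187772 mod 13 = 0, 187772 mod 17 = 7.

x ≡ 187772 (mod 350064).


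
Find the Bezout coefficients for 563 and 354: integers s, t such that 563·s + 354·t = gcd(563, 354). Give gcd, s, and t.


Euclidean algorithm on (563, 354) — divide until remainder is 0:
  563 = 1 · 354 + 209
  354 = 1 · 209 + 145
  209 = 1 · 145 + 64
  145 = 2 · 64 + 17
  64 = 3 · 17 + 13
  17 = 1 · 13 + 4
  13 = 3 · 4 + 1
  4 = 4 · 1 + 0
gcd(563, 354) = 1.
Track Bezout coefficients alongside the remainders: start with r₀ = 563 = a·1 + b·0 (s = 1, t = 0) and r₁ = 354 = a·0 + b·1 (s = 0, t = 1); each new remainder r_{k+1} = r_{k-1} − q_k·r_k inherits s_{k+1} = s_{k-1} − q_k·s_k, t_{k+1} = t_{k-1} − q_k·t_k, so r_k = a·s_k + b·t_k at every step:
  q = 1: r = 209, s = 1 − 1·0 = 1, t = 0 − 1·1 = -1  (check: 563·1 + 354·(-1) = 209)
  q = 1: r = 145, s = 0 − 1·1 = -1, t = 1 − 1·(-1) = 2  (check: 563·(-1) + 354·2 = 145)
  q = 1: r = 64, s = 1 − 1·(-1) = 2, t = -1 − 1·2 = -3  (check: 563·2 + 354·(-3) = 64)
  q = 2: r = 17, s = -1 − 2·2 = -5, t = 2 − 2·(-3) = 8  (check: 563·(-5) + 354·8 = 17)
  q = 3: r = 13, s = 2 − 3·(-5) = 17, t = -3 − 3·8 = -27  (check: 563·17 + 354·(-27) = 13)
  q = 1: r = 4, s = -5 − 1·17 = -22, t = 8 − 1·(-27) = 35  (check: 563·(-22) + 354·35 = 4)
  q = 3: r = 1, s = 17 − 3·(-22) = 83, t = -27 − 3·35 = -132  (check: 563·83 + 354·(-132) = 1)
The row with r = 1 (the gcd) gives the Bezout coefficients s = 83, t = -132.
Result: 563 · (83) + 354 · (-132) = 1.

gcd(563, 354) = 1; s = 83, t = -132 (check: 563·83 + 354·(-132) = 1).


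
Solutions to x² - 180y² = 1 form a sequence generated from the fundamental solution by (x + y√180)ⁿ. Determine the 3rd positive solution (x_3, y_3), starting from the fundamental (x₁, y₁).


Step 1: Find the fundamental solution (x₁, y₁) of x² - 180y² = 1.
  Expand √180 as a continued fraction. a₀ = ⌊√180⌋ = 13; iterate m_{k+1} = d_k·a_k − m_k, d_{k+1} = (180 − m_{k+1}²)/d_k, a_{k+1} = ⌊(a₀ + m_{k+1})/d_{k+1}⌋ (starting m₀ = 0, d₀ = 1), with convergents p_k = a_k·p_{k-1} + p_{k-2}, q_k = a_k·q_{k-1} + q_{k-2} (p₋₁ = 1, q₋₁ = 0):
  k = 0: a₀ = 13; p₀/q₀ = 13/1; p₀² − 180·q₀² = 169 − 180 = -11.
  k = 1: m = 13, d = 11, a = ⌊(13 + 13)/11⌋ = 2; p/q = (2·13 + 1)/(2·1 + 0) = 27/2; p² − 180·q² = 729 − 720 = 9.
  k = 2: m = 9, d = 9, a = ⌊(13 + 9)/9⌋ = 2; p/q = (2·27 + 13)/(2·2 + 1) = 67/5; p² − 180·q² = 4489 − 4500 = -11.
  k = 3: m = 9, d = 11, a = ⌊(13 + 9)/11⌋ = 2; p/q = (2·67 + 27)/(2·5 + 2) = 161/12; p² − 180·q² = 25921 − 25920 = 1.
  The first convergent with p² − 180·q² = 1 gives the fundamental solution (x₁, y₁) = (161, 12).
Step 2: Apply the recurrence (x_{n+1}, y_{n+1}) = (x₁x_n + 180y₁y_n, x₁y_n + y₁x_n) repeatedly.
  From (x_1, y_1) = (161, 12): x_2 = 161·161 + 180·12·12 = 51841; y_2 = 161·12 + 12·161 = 3864.
  From (x_2, y_2) = (51841, 3864): x_3 = 161·51841 + 180·12·3864 = 16692641; y_3 = 161·3864 + 12·51841 = 1244196.
Step 3: Verify x_3² - 180·y_3² = 278644263554881 - 278644263554880 = 1 (should be 1). ✓

(x_1, y_1) = (161, 12); (x_3, y_3) = (16692641, 1244196).


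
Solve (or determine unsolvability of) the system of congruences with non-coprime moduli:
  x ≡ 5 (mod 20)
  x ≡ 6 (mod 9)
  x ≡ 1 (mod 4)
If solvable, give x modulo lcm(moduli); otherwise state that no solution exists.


Moduli 20, 9, 4 are not pairwise coprime, so CRT works modulo lcm(m_i) when all pairwise compatibility conditions hold.
Pairwise compatibility: gcd(m_i, m_j) must divide a_i - a_j for every pair.
Merge one congruence at a time:
  Start: x ≡ 5 (mod 20).
  Combine with x ≡ 6 (mod 9): gcd(20, 9) = 1; 6 - 5 = 1, which IS divisible by 1, so compatible.
    Write x = 5 + 20·t and substitute into x ≡ 6 (mod 9): 20·t ≡ 6 − 5 = 1 (mod 9).
    Reduce coefficients mod 9: 2·t ≡ 1 (mod 9).
    The inverse of 2 mod 9 is 5 (since 2·5 = 10 = 1·9 + 1), so t ≡ 5·1 = 5 ≡ 5 (mod 9).
    Then x = 5 + 20·5 = 105, valid modulo lcm(20, 9) = 180: x ≡ 105 (mod 180).
  Combine with x ≡ 1 (mod 4): gcd(180, 4) = 4; 1 - 105 = -104, which IS divisible by 4, so compatible.
    Write x = 105 + 180·t and substitute into x ≡ 1 (mod 4): 180·t ≡ 1 − 105 = -104 (mod 4).
    Divide the congruence (and modulus) by g = 4: 45·t ≡ -26 (mod 1).
    Modulo 1 every t works; take t = 0.
    Then x = 105 + 180·0 = 105, valid modulo lcm(180, 4) = 180: x ≡ 105 (mod 180).
Verify: 105 mod 20 = 5, 105 mod 9 = 6, 105 mod 4 = 1.

x ≡ 105 (mod 180).


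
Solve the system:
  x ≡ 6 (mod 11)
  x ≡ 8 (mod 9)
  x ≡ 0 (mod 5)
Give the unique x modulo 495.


Moduli 11, 9, 5 are pairwise coprime; by CRT there is a unique solution modulo M = 11 · 9 · 5 = 495.
Solve pairwise, accumulating the modulus:
  Start with x ≡ 6 (mod 11).
  Combine with x ≡ 8 (mod 9): since gcd(11, 9) = 1, we get a unique residue mod 99.
    Write x = 6 + 11·t and substitute into x ≡ 8 (mod 9): 11·t ≡ 8 − 6 = 2 (mod 9).
    Reduce coefficients mod 9: 2·t ≡ 2 (mod 9).
    The inverse of 2 mod 9 is 5 (since 2·5 = 10 = 1·9 + 1), so t ≡ 5·2 = 10 ≡ 1 (mod 9).
    Then x = 6 + 11·1 = 17, valid modulo lcm(11, 9) = 99: x ≡ 17 (mod 99).
  Combine with x ≡ 0 (mod 5): since gcd(99, 5) = 1, we get a unique residue mod 495.
    Write x = 17 + 99·t and substitute into x ≡ 0 (mod 5): 99·t ≡ 0 − 17 = -17 (mod 5).
    Reduce coefficients mod 5: 4·t ≡ 3 (mod 5).
    The inverse of 4 mod 5 is 4 (since 4·4 = 16 = 3·5 + 1), so t ≡ 4·3 = 12 ≡ 2 (mod 5).
    Then x = 17 + 99·2 = 215, valid modulo lcm(99, 5) = 495: x ≡ 215 (mod 495).
Verify: 215 mod 11 = 6 ✓, 215 mod 9 = 8 ✓, 215 mod 5 = 0 ✓.

x ≡ 215 (mod 495).


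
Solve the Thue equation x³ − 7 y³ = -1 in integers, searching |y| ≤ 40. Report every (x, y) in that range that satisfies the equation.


The equation is x³ - 7y³ = -1. For fixed y, x³ = 7·y³ − 1, so a solution requires the RHS to be a perfect cube.
Strategy: iterate y from -40 to 40, compute RHS = 7·y³ − 1, and check whether it is a (positive or negative) perfect cube.
Check small values of y:
  y = 0: RHS = -1 = (-1)³ ⇒ x = -1 works.
  y = 1: RHS = 6 is not a perfect cube.
  y = -1: RHS = -8 = (-2)³ ⇒ x = -2 works.
  y = 2: RHS = 55 is not a perfect cube.
  y = -2: RHS = -57 is not a perfect cube.
  y = 3: RHS = 188 is not a perfect cube.
  y = -3: RHS = -190 is not a perfect cube.
Continuing the search up to |y| = 40 finds no further solutions beyond those listed.
Collected solutions: (-1, 0), (-2, -1).

Solutions (with |y| ≤ 40): (-1, 0), (-2, -1).


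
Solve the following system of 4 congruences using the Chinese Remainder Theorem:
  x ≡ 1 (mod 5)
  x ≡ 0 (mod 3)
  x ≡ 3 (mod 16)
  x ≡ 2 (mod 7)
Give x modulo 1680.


Product of moduli M = 5 · 3 · 16 · 7 = 1680.
Merge one congruence at a time:
  Start: x ≡ 1 (mod 5).
  Combine with x ≡ 0 (mod 3); new modulus lcm = 15.
    Write x = 1 + 5·t and substitute into x ≡ 0 (mod 3): 5·t ≡ 0 − 1 = -1 (mod 3).
    Reduce coefficients mod 3: 2·t ≡ 2 (mod 3).
    The inverse of 2 mod 3 is 2 (since 2·2 = 4 = 1·3 + 1), so t ≡ 2·2 = 4 ≡ 1 (mod 3).
    Then x = 1 + 5·1 = 6, valid modulo lcm(5, 3) = 15: x ≡ 6 (mod 15).
  Combine with x ≡ 3 (mod 16); new modulus lcm = 240.
    Write x = 6 + 15·t and substitute into x ≡ 3 (mod 16): 15·t ≡ 3 − 6 = -3 (mod 16).
    Reduce coefficients mod 16: 15·t ≡ 13 (mod 16).
    The inverse of 15 mod 16 is 15 (since 15·15 = 225 = 14·16 + 1), so t ≡ 15·13 = 195 ≡ 3 (mod 16).
    Then x = 6 + 15·3 = 51, valid modulo lcm(15, 16) = 240: x ≡ 51 (mod 240).
  Combine with x ≡ 2 (mod 7); new modulus lcm = 1680.
    Write x = 51 + 240·t and substitute into x ≡ 2 (mod 7): 240·t ≡ 2 − 51 = -49 (mod 7).
    Reduce coefficients mod 7: 2·t ≡ 0 (mod 7).
    The inverse of 2 mod 7 is 4 (since 2·4 = 8 = 1·7 + 1), so t ≡ 4·0 = 0 ≡ 0 (mod 7).
    Then x = 51 + 240·0 = 51, valid modulo lcm(240, 7) = 1680: x ≡ 51 (mod 1680).
Verify against each original: 51 mod 5 = 1, 51 mod 3 = 0, 51 mod 16 = 3, 51 mod 7 = 2.

x ≡ 51 (mod 1680).


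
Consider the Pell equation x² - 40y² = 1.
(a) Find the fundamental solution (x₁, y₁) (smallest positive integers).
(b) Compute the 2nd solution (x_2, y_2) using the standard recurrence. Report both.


Step 1: Find the fundamental solution (x₁, y₁) of x² - 40y² = 1.
  Expand √40 as a continued fraction. a₀ = ⌊√40⌋ = 6; iterate m_{k+1} = d_k·a_k − m_k, d_{k+1} = (40 − m_{k+1}²)/d_k, a_{k+1} = ⌊(a₀ + m_{k+1})/d_{k+1}⌋ (starting m₀ = 0, d₀ = 1), with convergents p_k = a_k·p_{k-1} + p_{k-2}, q_k = a_k·q_{k-1} + q_{k-2} (p₋₁ = 1, q₋₁ = 0):
  k = 0: a₀ = 6; p₀/q₀ = 6/1; p₀² − 40·q₀² = 36 − 40 = -4.
  k = 1: m = 6, d = 4, a = ⌊(6 + 6)/4⌋ = 3; p/q = (3·6 + 1)/(3·1 + 0) = 19/3; p² − 40·q² = 361 − 360 = 1.
  The first convergent with p² − 40·q² = 1 gives the fundamental solution (x₁, y₁) = (19, 3).
Step 2: Apply the recurrence (x_{n+1}, y_{n+1}) = (x₁x_n + 40y₁y_n, x₁y_n + y₁x_n) repeatedly.
  From (x_1, y_1) = (19, 3): x_2 = 19·19 + 40·3·3 = 721; y_2 = 19·3 + 3·19 = 114.
Step 3: Verify x_2² - 40·y_2² = 519841 - 519840 = 1 (should be 1). ✓

(x_1, y_1) = (19, 3); (x_2, y_2) = (721, 114).


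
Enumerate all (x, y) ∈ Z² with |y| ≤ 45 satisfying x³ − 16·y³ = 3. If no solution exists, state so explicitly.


The equation is x³ - 16y³ = 3. For fixed y, x³ = 16·y³ + 3, so a solution requires the RHS to be a perfect cube.
Strategy: iterate y from -45 to 45, compute RHS = 16·y³ + 3, and check whether it is a (positive or negative) perfect cube.
Check small values of y:
  y = 0: RHS = 3 is not a perfect cube.
  y = 1: RHS = 19 is not a perfect cube.
  y = -1: RHS = -13 is not a perfect cube.
  y = 2: RHS = 131 is not a perfect cube.
  y = -2: RHS = -125 = (-5)³ ⇒ x = -5 works.
  y = 3: RHS = 435 is not a perfect cube.
  y = -3: RHS = -429 is not a perfect cube.
Continuing the search up to |y| = 45 finds no further solutions beyond those listed.
Collected solutions: (-5, -2).

Solutions (with |y| ≤ 45): (-5, -2).


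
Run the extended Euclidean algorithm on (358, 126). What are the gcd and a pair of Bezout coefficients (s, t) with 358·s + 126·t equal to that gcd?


Euclidean algorithm on (358, 126) — divide until remainder is 0:
  358 = 2 · 126 + 106
  126 = 1 · 106 + 20
  106 = 5 · 20 + 6
  20 = 3 · 6 + 2
  6 = 3 · 2 + 0
gcd(358, 126) = 2.
Track Bezout coefficients alongside the remainders: start with r₀ = 358 = a·1 + b·0 (s = 1, t = 0) and r₁ = 126 = a·0 + b·1 (s = 0, t = 1); each new remainder r_{k+1} = r_{k-1} − q_k·r_k inherits s_{k+1} = s_{k-1} − q_k·s_k, t_{k+1} = t_{k-1} − q_k·t_k, so r_k = a·s_k + b·t_k at every step:
  q = 2: r = 106, s = 1 − 2·0 = 1, t = 0 − 2·1 = -2  (check: 358·1 + 126·(-2) = 106)
  q = 1: r = 20, s = 0 − 1·1 = -1, t = 1 − 1·(-2) = 3  (check: 358·(-1) + 126·3 = 20)
  q = 5: r = 6, s = 1 − 5·(-1) = 6, t = -2 − 5·3 = -17  (check: 358·6 + 126·(-17) = 6)
  q = 3: r = 2, s = -1 − 3·6 = -19, t = 3 − 3·(-17) = 54  (check: 358·(-19) + 126·54 = 2)
The row with r = 2 (the gcd) gives the Bezout coefficients s = -19, t = 54.
Result: 358 · (-19) + 126 · (54) = 2.

gcd(358, 126) = 2; s = -19, t = 54 (check: 358·(-19) + 126·54 = 2).


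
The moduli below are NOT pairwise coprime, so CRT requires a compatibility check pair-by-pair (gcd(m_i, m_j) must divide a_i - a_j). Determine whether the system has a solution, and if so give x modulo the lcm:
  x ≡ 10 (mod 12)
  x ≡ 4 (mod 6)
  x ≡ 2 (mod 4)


Moduli 12, 6, 4 are not pairwise coprime, so CRT works modulo lcm(m_i) when all pairwise compatibility conditions hold.
Pairwise compatibility: gcd(m_i, m_j) must divide a_i - a_j for every pair.
Merge one congruence at a time:
  Start: x ≡ 10 (mod 12).
  Combine with x ≡ 4 (mod 6): gcd(12, 6) = 6; 4 - 10 = -6, which IS divisible by 6, so compatible.
    Write x = 10 + 12·t and substitute into x ≡ 4 (mod 6): 12·t ≡ 4 − 10 = -6 (mod 6).
    Divide the congruence (and modulus) by g = 6: 2·t ≡ -1 (mod 1).
    Modulo 1 every t works; take t = 0.
    Then x = 10 + 12·0 = 10, valid modulo lcm(12, 6) = 12: x ≡ 10 (mod 12).
  Combine with x ≡ 2 (mod 4): gcd(12, 4) = 4; 2 - 10 = -8, which IS divisible by 4, so compatible.
    Write x = 10 + 12·t and substitute into x ≡ 2 (mod 4): 12·t ≡ 2 − 10 = -8 (mod 4).
    Divide the congruence (and modulus) by g = 4: 3·t ≡ -2 (mod 1).
    Modulo 1 every t works; take t = 0.
    Then x = 10 + 12·0 = 10, valid modulo lcm(12, 4) = 12: x ≡ 10 (mod 12).
Verify: 10 mod 12 = 10, 10 mod 6 = 4, 10 mod 4 = 2.

x ≡ 10 (mod 12).


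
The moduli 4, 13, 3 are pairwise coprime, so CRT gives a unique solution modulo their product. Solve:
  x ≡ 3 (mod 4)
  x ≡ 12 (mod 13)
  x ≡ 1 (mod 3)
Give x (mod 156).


Moduli 4, 13, 3 are pairwise coprime; by CRT there is a unique solution modulo M = 4 · 13 · 3 = 156.
Solve pairwise, accumulating the modulus:
  Start with x ≡ 3 (mod 4).
  Combine with x ≡ 12 (mod 13): since gcd(4, 13) = 1, we get a unique residue mod 52.
    Write x = 3 + 4·t and substitute into x ≡ 12 (mod 13): 4·t ≡ 12 − 3 = 9 (mod 13).
    The inverse of 4 mod 13 is 10 (since 4·10 = 40 = 3·13 + 1), so t ≡ 10·9 = 90 ≡ 12 (mod 13).
    Then x = 3 + 4·12 = 51, valid modulo lcm(4, 13) = 52: x ≡ 51 (mod 52).
  Combine with x ≡ 1 (mod 3): since gcd(52, 3) = 1, we get a unique residue mod 156.
    Write x = 51 + 52·t and substitute into x ≡ 1 (mod 3): 52·t ≡ 1 − 51 = -50 (mod 3).
    Reduce coefficients mod 3: 1·t ≡ 1 (mod 3).
    So t ≡ 1 (mod 3).
    Then x = 51 + 52·1 = 103, valid modulo lcm(52, 3) = 156: x ≡ 103 (mod 156).
Verify: 103 mod 4 = 3 ✓, 103 mod 13 = 12 ✓, 103 mod 3 = 1 ✓.

x ≡ 103 (mod 156).


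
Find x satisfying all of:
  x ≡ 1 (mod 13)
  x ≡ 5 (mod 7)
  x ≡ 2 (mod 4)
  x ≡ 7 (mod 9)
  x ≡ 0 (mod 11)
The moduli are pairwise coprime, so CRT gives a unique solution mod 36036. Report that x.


Product of moduli M = 13 · 7 · 4 · 9 · 11 = 36036.
Merge one congruence at a time:
  Start: x ≡ 1 (mod 13).
  Combine with x ≡ 5 (mod 7); new modulus lcm = 91.
    Write x = 1 + 13·t and substitute into x ≡ 5 (mod 7): 13·t ≡ 5 − 1 = 4 (mod 7).
    Reduce coefficients mod 7: 6·t ≡ 4 (mod 7).
    The inverse of 6 mod 7 is 6 (since 6·6 = 36 = 5·7 + 1), so t ≡ 6·4 = 24 ≡ 3 (mod 7).
    Then x = 1 + 13·3 = 40, valid modulo lcm(13, 7) = 91: x ≡ 40 (mod 91).
  Combine with x ≡ 2 (mod 4); new modulus lcm = 364.
    Write x = 40 + 91·t and substitute into x ≡ 2 (mod 4): 91·t ≡ 2 − 40 = -38 (mod 4).
    Reduce coefficients mod 4: 3·t ≡ 2 (mod 4).
    The inverse of 3 mod 4 is 3 (since 3·3 = 9 = 2·4 + 1), so t ≡ 3·2 = 6 ≡ 2 (mod 4).
    Then x = 40 + 91·2 = 222, valid modulo lcm(91, 4) = 364: x ≡ 222 (mod 364).
  Combine with x ≡ 7 (mod 9); new modulus lcm = 3276.
    Write x = 222 + 364·t and substitute into x ≡ 7 (mod 9): 364·t ≡ 7 − 222 = -215 (mod 9).
    Reduce coefficients mod 9: 4·t ≡ 1 (mod 9).
    The inverse of 4 mod 9 is 7 (since 4·7 = 28 = 3·9 + 1), so t ≡ 7·1 = 7 ≡ 7 (mod 9).
    Then x = 222 + 364·7 = 2770, valid modulo lcm(364, 9) = 3276: x ≡ 2770 (mod 3276).
  Combine with x ≡ 0 (mod 11); new modulus lcm = 36036.
    Write x = 2770 + 3276·t and substitute into x ≡ 0 (mod 11): 3276·t ≡ 0 − 2770 = -2770 (mod 11).
    Reduce coefficients mod 11: 9·t ≡ 2 (mod 11).
    The inverse of 9 mod 11 is 5 (since 9·5 = 45 = 4·11 + 1), so t ≡ 5·2 = 10 ≡ 10 (mod 11).
    Then x = 2770 + 3276·10 = 35530, valid modulo lcm(3276, 11) = 36036: x ≡ 35530 (mod 36036).
Verify against each original: 35530 mod 13 = 1, 35530 mod 7 = 5, 35530 mod 4 = 2, 35530 mod 9 = 7, 35530 mod 11 = 0.

x ≡ 35530 (mod 36036).


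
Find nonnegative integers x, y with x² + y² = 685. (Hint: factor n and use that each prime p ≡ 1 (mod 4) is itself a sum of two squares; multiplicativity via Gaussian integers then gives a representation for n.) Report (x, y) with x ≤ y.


Step 1: Factor n = 685 = 5 · 137.
Step 2: Check the mod-4 condition on each prime factor: 5 ≡ 1 (mod 4), exponent 1; 137 ≡ 1 (mod 4), exponent 1.
All primes ≡ 3 (mod 4) appear to even exponent (or don't appear), so by the two-squares theorem n IS expressible as a sum of two squares.
Step 3: Build a representation. Here n = 5 · 137 is a product of primes ≡ 1 (mod 4). Each prime p ≡ 1 (mod 4) is itself a sum of two squares; find a² by testing p − a² for a perfect square:
  5: 5 − 1² = 4 = 2² ⇒ 5 = 1² + 2².
  137: 137 − 1² = 136, 137 − 2² = 133, 137 − 3² = 128, 137 − 4² = 121 = 11² ⇒ 137 = 4² + 11².
  Combine using the Brahmagupta–Fibonacci identity (a² + b²)(c² + d²) = (ac − bd)² + (ad + bc)² = (ac + bd)² + (ad − bc)²:
  5 · 137 = 685: from (1² + 2²)(4² + 11²), take (1·4 − 2·11, 1·11 + 2·4) = (4 − 22, 11 + 8) = (-18, 19); dropping signs (only squares matter) gives (18, 19); check 18² + 19² = 324 + 361 = 685 ✓.
Step 4: Order so x ≤ y and verify: 18² + 19² = 324 + 361 = 685 = n. ✓

n = 685 = 18² + 19² (one valid representation with x ≤ y).


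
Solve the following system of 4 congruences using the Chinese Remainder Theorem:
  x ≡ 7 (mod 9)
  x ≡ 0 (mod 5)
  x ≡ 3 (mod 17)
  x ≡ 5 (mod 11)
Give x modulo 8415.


Product of moduli M = 9 · 5 · 17 · 11 = 8415.
Merge one congruence at a time:
  Start: x ≡ 7 (mod 9).
  Combine with x ≡ 0 (mod 5); new modulus lcm = 45.
    Write x = 7 + 9·t and substitute into x ≡ 0 (mod 5): 9·t ≡ 0 − 7 = -7 (mod 5).
    Reduce coefficients mod 5: 4·t ≡ 3 (mod 5).
    The inverse of 4 mod 5 is 4 (since 4·4 = 16 = 3·5 + 1), so t ≡ 4·3 = 12 ≡ 2 (mod 5).
    Then x = 7 + 9·2 = 25, valid modulo lcm(9, 5) = 45: x ≡ 25 (mod 45).
  Combine with x ≡ 3 (mod 17); new modulus lcm = 765.
    Write x = 25 + 45·t and substitute into x ≡ 3 (mod 17): 45·t ≡ 3 − 25 = -22 (mod 17).
    Reduce coefficients mod 17: 11·t ≡ 12 (mod 17).
    The inverse of 11 mod 17 is 14 (since 11·14 = 154 = 9·17 + 1), so t ≡ 14·12 = 168 ≡ 15 (mod 17).
    Then x = 25 + 45·15 = 700, valid modulo lcm(45, 17) = 765: x ≡ 700 (mod 765).
  Combine with x ≡ 5 (mod 11); new modulus lcm = 8415.
    Write x = 700 + 765·t and substitute into x ≡ 5 (mod 11): 765·t ≡ 5 − 700 = -695 (mod 11).
    Reduce coefficients mod 11: 6·t ≡ 9 (mod 11).
    The inverse of 6 mod 11 is 2 (since 6·2 = 12 = 1·11 + 1), so t ≡ 2·9 = 18 ≡ 7 (mod 11).
    Then x = 700 + 765·7 = 6055, valid modulo lcm(765, 11) = 8415: x ≡ 6055 (mod 8415).
Verify against each original: 6055 mod 9 = 7, 6055 mod 5 = 0, 6055 mod 17 = 3, 6055 mod 11 = 5.

x ≡ 6055 (mod 8415).


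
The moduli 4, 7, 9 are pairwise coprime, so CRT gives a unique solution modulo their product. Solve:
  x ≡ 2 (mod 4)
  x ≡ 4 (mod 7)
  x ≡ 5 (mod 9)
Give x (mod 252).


Moduli 4, 7, 9 are pairwise coprime; by CRT there is a unique solution modulo M = 4 · 7 · 9 = 252.
Solve pairwise, accumulating the modulus:
  Start with x ≡ 2 (mod 4).
  Combine with x ≡ 4 (mod 7): since gcd(4, 7) = 1, we get a unique residue mod 28.
    Write x = 2 + 4·t and substitute into x ≡ 4 (mod 7): 4·t ≡ 4 − 2 = 2 (mod 7).
    The inverse of 4 mod 7 is 2 (since 4·2 = 8 = 1·7 + 1), so t ≡ 2·2 = 4 ≡ 4 (mod 7).
    Then x = 2 + 4·4 = 18, valid modulo lcm(4, 7) = 28: x ≡ 18 (mod 28).
  Combine with x ≡ 5 (mod 9): since gcd(28, 9) = 1, we get a unique residue mod 252.
    Write x = 18 + 28·t and substitute into x ≡ 5 (mod 9): 28·t ≡ 5 − 18 = -13 (mod 9).
    Reduce coefficients mod 9: 1·t ≡ 5 (mod 9).
    So t ≡ 5 (mod 9).
    Then x = 18 + 28·5 = 158, valid modulo lcm(28, 9) = 252: x ≡ 158 (mod 252).
Verify: 158 mod 4 = 2 ✓, 158 mod 7 = 4 ✓, 158 mod 9 = 5 ✓.

x ≡ 158 (mod 252).


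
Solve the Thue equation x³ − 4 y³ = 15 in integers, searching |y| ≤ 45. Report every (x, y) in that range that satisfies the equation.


The equation is x³ - 4y³ = 15. For fixed y, x³ = 4·y³ + 15, so a solution requires the RHS to be a perfect cube.
Strategy: iterate y from -45 to 45, compute RHS = 4·y³ + 15, and check whether it is a (positive or negative) perfect cube.
Check small values of y:
  y = 0: RHS = 15 is not a perfect cube.
  y = 1: RHS = 19 is not a perfect cube.
  y = -1: RHS = 11 is not a perfect cube.
  y = 2: RHS = 47 is not a perfect cube.
  y = -2: RHS = -17 is not a perfect cube.
  y = 3: RHS = 123 is not a perfect cube.
  y = -3: RHS = -93 is not a perfect cube.
Continuing the search up to |y| = 45 finds no solutions either.
No (x, y) in the scanned range satisfies the equation.

No integer solutions with |y| ≤ 45.


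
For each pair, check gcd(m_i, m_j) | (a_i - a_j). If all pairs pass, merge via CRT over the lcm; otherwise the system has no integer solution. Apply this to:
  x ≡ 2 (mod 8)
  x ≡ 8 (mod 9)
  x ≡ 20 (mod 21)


Moduli 8, 9, 21 are not pairwise coprime, so CRT works modulo lcm(m_i) when all pairwise compatibility conditions hold.
Pairwise compatibility: gcd(m_i, m_j) must divide a_i - a_j for every pair.
Merge one congruence at a time:
  Start: x ≡ 2 (mod 8).
  Combine with x ≡ 8 (mod 9): gcd(8, 9) = 1; 8 - 2 = 6, which IS divisible by 1, so compatible.
    Write x = 2 + 8·t and substitute into x ≡ 8 (mod 9): 8·t ≡ 8 − 2 = 6 (mod 9).
    The inverse of 8 mod 9 is 8 (since 8·8 = 64 = 7·9 + 1), so t ≡ 8·6 = 48 ≡ 3 (mod 9).
    Then x = 2 + 8·3 = 26, valid modulo lcm(8, 9) = 72: x ≡ 26 (mod 72).
  Combine with x ≡ 20 (mod 21): gcd(72, 21) = 3; 20 - 26 = -6, which IS divisible by 3, so compatible.
    Write x = 26 + 72·t and substitute into x ≡ 20 (mod 21): 72·t ≡ 20 − 26 = -6 (mod 21).
    Divide the congruence (and modulus) by g = 3: 24·t ≡ -2 (mod 7).
    Reduce coefficients mod 7: 3·t ≡ 5 (mod 7).
    The inverse of 3 mod 7 is 5 (since 3·5 = 15 = 2·7 + 1), so t ≡ 5·5 = 25 ≡ 4 (mod 7).
    Then x = 26 + 72·4 = 314, valid modulo lcm(72, 21) = 504: x ≡ 314 (mod 504).
Verify: 314 mod 8 = 2, 314 mod 9 = 8, 314 mod 21 = 20.

x ≡ 314 (mod 504).


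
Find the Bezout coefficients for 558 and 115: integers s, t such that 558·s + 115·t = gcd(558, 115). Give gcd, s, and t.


Euclidean algorithm on (558, 115) — divide until remainder is 0:
  558 = 4 · 115 + 98
  115 = 1 · 98 + 17
  98 = 5 · 17 + 13
  17 = 1 · 13 + 4
  13 = 3 · 4 + 1
  4 = 4 · 1 + 0
gcd(558, 115) = 1.
Track Bezout coefficients alongside the remainders: start with r₀ = 558 = a·1 + b·0 (s = 1, t = 0) and r₁ = 115 = a·0 + b·1 (s = 0, t = 1); each new remainder r_{k+1} = r_{k-1} − q_k·r_k inherits s_{k+1} = s_{k-1} − q_k·s_k, t_{k+1} = t_{k-1} − q_k·t_k, so r_k = a·s_k + b·t_k at every step:
  q = 4: r = 98, s = 1 − 4·0 = 1, t = 0 − 4·1 = -4  (check: 558·1 + 115·(-4) = 98)
  q = 1: r = 17, s = 0 − 1·1 = -1, t = 1 − 1·(-4) = 5  (check: 558·(-1) + 115·5 = 17)
  q = 5: r = 13, s = 1 − 5·(-1) = 6, t = -4 − 5·5 = -29  (check: 558·6 + 115·(-29) = 13)
  q = 1: r = 4, s = -1 − 1·6 = -7, t = 5 − 1·(-29) = 34  (check: 558·(-7) + 115·34 = 4)
  q = 3: r = 1, s = 6 − 3·(-7) = 27, t = -29 − 3·34 = -131  (check: 558·27 + 115·(-131) = 1)
The row with r = 1 (the gcd) gives the Bezout coefficients s = 27, t = -131.
Result: 558 · (27) + 115 · (-131) = 1.

gcd(558, 115) = 1; s = 27, t = -131 (check: 558·27 + 115·(-131) = 1).


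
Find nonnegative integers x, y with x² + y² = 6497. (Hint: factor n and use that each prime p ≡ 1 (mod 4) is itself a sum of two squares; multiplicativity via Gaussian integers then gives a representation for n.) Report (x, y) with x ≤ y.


Step 1: Factor n = 6497 = 73 · 89.
Step 2: Check the mod-4 condition on each prime factor: 73 ≡ 1 (mod 4), exponent 1; 89 ≡ 1 (mod 4), exponent 1.
All primes ≡ 3 (mod 4) appear to even exponent (or don't appear), so by the two-squares theorem n IS expressible as a sum of two squares.
Step 3: Build a representation. Here n = 73 · 89 is a product of primes ≡ 1 (mod 4). Each prime p ≡ 1 (mod 4) is itself a sum of two squares; find a² by testing p − a² for a perfect square:
  73: 73 − 1² = 72, 73 − 2² = 69, 73 − 3² = 64 = 8² ⇒ 73 = 3² + 8².
  89: 89 − 1² = 88, 89 − 2² = 85, 89 − 3² = 80, 89 − 4² = 73, 89 − 5² = 64 = 8² ⇒ 89 = 5² + 8².
  Combine using the Brahmagupta–Fibonacci identity (a² + b²)(c² + d²) = (ac − bd)² + (ad + bc)² = (ac + bd)² + (ad − bc)²:
  73 · 89 = 6497: from (3² + 8²)(5² + 8²), take (3·5 − 8·8, 3·8 + 8·5) = (15 − 64, 24 + 40) = (-49, 64); dropping signs (only squares matter) gives (49, 64); check 49² + 64² = 2401 + 4096 = 6497 ✓.
Step 4: Order so x ≤ y and verify: 49² + 64² = 2401 + 4096 = 6497 = n. ✓

n = 6497 = 49² + 64² (one valid representation with x ≤ y).


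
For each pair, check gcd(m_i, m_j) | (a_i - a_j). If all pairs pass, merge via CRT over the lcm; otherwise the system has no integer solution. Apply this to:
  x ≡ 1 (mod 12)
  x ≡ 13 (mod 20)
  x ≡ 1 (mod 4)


Moduli 12, 20, 4 are not pairwise coprime, so CRT works modulo lcm(m_i) when all pairwise compatibility conditions hold.
Pairwise compatibility: gcd(m_i, m_j) must divide a_i - a_j for every pair.
Merge one congruence at a time:
  Start: x ≡ 1 (mod 12).
  Combine with x ≡ 13 (mod 20): gcd(12, 20) = 4; 13 - 1 = 12, which IS divisible by 4, so compatible.
    Write x = 1 + 12·t and substitute into x ≡ 13 (mod 20): 12·t ≡ 13 − 1 = 12 (mod 20).
    Divide the congruence (and modulus) by g = 4: 3·t ≡ 3 (mod 5).
    The inverse of 3 mod 5 is 2 (since 3·2 = 6 = 1·5 + 1), so t ≡ 2·3 = 6 ≡ 1 (mod 5).
    Then x = 1 + 12·1 = 13, valid modulo lcm(12, 20) = 60: x ≡ 13 (mod 60).
  Combine with x ≡ 1 (mod 4): gcd(60, 4) = 4; 1 - 13 = -12, which IS divisible by 4, so compatible.
    Write x = 13 + 60·t and substitute into x ≡ 1 (mod 4): 60·t ≡ 1 − 13 = -12 (mod 4).
    Divide the congruence (and modulus) by g = 4: 15·t ≡ -3 (mod 1).
    Modulo 1 every t works; take t = 0.
    Then x = 13 + 60·0 = 13, valid modulo lcm(60, 4) = 60: x ≡ 13 (mod 60).
Verify: 13 mod 12 = 1, 13 mod 20 = 13, 13 mod 4 = 1.

x ≡ 13 (mod 60).


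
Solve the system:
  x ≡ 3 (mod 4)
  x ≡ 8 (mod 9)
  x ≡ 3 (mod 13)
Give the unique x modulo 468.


Moduli 4, 9, 13 are pairwise coprime; by CRT there is a unique solution modulo M = 4 · 9 · 13 = 468.
Solve pairwise, accumulating the modulus:
  Start with x ≡ 3 (mod 4).
  Combine with x ≡ 8 (mod 9): since gcd(4, 9) = 1, we get a unique residue mod 36.
    Write x = 3 + 4·t and substitute into x ≡ 8 (mod 9): 4·t ≡ 8 − 3 = 5 (mod 9).
    The inverse of 4 mod 9 is 7 (since 4·7 = 28 = 3·9 + 1), so t ≡ 7·5 = 35 ≡ 8 (mod 9).
    Then x = 3 + 4·8 = 35, valid modulo lcm(4, 9) = 36: x ≡ 35 (mod 36).
  Combine with x ≡ 3 (mod 13): since gcd(36, 13) = 1, we get a unique residue mod 468.
    Write x = 35 + 36·t and substitute into x ≡ 3 (mod 13): 36·t ≡ 3 − 35 = -32 (mod 13).
    Reduce coefficients mod 13: 10·t ≡ 7 (mod 13).
    The inverse of 10 mod 13 is 4 (since 10·4 = 40 = 3·13 + 1), so t ≡ 4·7 = 28 ≡ 2 (mod 13).
    Then x = 35 + 36·2 = 107, valid modulo lcm(36, 13) = 468: x ≡ 107 (mod 468).
Verify: 107 mod 4 = 3 ✓, 107 mod 9 = 8 ✓, 107 mod 13 = 3 ✓.

x ≡ 107 (mod 468).


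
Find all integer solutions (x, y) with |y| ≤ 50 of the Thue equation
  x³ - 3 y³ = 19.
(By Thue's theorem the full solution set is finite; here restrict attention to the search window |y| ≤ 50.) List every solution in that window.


The equation is x³ - 3y³ = 19. For fixed y, x³ = 3·y³ + 19, so a solution requires the RHS to be a perfect cube.
Strategy: iterate y from -50 to 50, compute RHS = 3·y³ + 19, and check whether it is a (positive or negative) perfect cube.
Check small values of y:
  y = 0: RHS = 19 is not a perfect cube.
  y = 1: RHS = 22 is not a perfect cube.
  y = -1: RHS = 16 is not a perfect cube.
  y = 2: RHS = 43 is not a perfect cube.
  y = -2: RHS = -5 is not a perfect cube.
  y = 3: RHS = 100 is not a perfect cube.
  y = -3: RHS = -62 is not a perfect cube.
Continuing the search up to |y| = 50 finds no solutions either.
No (x, y) in the scanned range satisfies the equation.

No integer solutions with |y| ≤ 50.


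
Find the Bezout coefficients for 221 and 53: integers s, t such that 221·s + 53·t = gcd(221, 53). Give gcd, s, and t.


Euclidean algorithm on (221, 53) — divide until remainder is 0:
  221 = 4 · 53 + 9
  53 = 5 · 9 + 8
  9 = 1 · 8 + 1
  8 = 8 · 1 + 0
gcd(221, 53) = 1.
Track Bezout coefficients alongside the remainders: start with r₀ = 221 = a·1 + b·0 (s = 1, t = 0) and r₁ = 53 = a·0 + b·1 (s = 0, t = 1); each new remainder r_{k+1} = r_{k-1} − q_k·r_k inherits s_{k+1} = s_{k-1} − q_k·s_k, t_{k+1} = t_{k-1} − q_k·t_k, so r_k = a·s_k + b·t_k at every step:
  q = 4: r = 9, s = 1 − 4·0 = 1, t = 0 − 4·1 = -4  (check: 221·1 + 53·(-4) = 9)
  q = 5: r = 8, s = 0 − 5·1 = -5, t = 1 − 5·(-4) = 21  (check: 221·(-5) + 53·21 = 8)
  q = 1: r = 1, s = 1 − 1·(-5) = 6, t = -4 − 1·21 = -25  (check: 221·6 + 53·(-25) = 1)
The row with r = 1 (the gcd) gives the Bezout coefficients s = 6, t = -25.
Result: 221 · (6) + 53 · (-25) = 1.

gcd(221, 53) = 1; s = 6, t = -25 (check: 221·6 + 53·(-25) = 1).


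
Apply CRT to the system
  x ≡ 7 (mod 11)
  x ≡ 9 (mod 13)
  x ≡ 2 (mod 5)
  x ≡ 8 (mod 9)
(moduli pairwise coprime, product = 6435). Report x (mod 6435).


Product of moduli M = 11 · 13 · 5 · 9 = 6435.
Merge one congruence at a time:
  Start: x ≡ 7 (mod 11).
  Combine with x ≡ 9 (mod 13); new modulus lcm = 143.
    Write x = 7 + 11·t and substitute into x ≡ 9 (mod 13): 11·t ≡ 9 − 7 = 2 (mod 13).
    The inverse of 11 mod 13 is 6 (since 11·6 = 66 = 5·13 + 1), so t ≡ 6·2 = 12 ≡ 12 (mod 13).
    Then x = 7 + 11·12 = 139, valid modulo lcm(11, 13) = 143: x ≡ 139 (mod 143).
  Combine with x ≡ 2 (mod 5); new modulus lcm = 715.
    Write x = 139 + 143·t and substitute into x ≡ 2 (mod 5): 143·t ≡ 2 − 139 = -137 (mod 5).
    Reduce coefficients mod 5: 3·t ≡ 3 (mod 5).
    The inverse of 3 mod 5 is 2 (since 3·2 = 6 = 1·5 + 1), so t ≡ 2·3 = 6 ≡ 1 (mod 5).
    Then x = 139 + 143·1 = 282, valid modulo lcm(143, 5) = 715: x ≡ 282 (mod 715).
  Combine with x ≡ 8 (mod 9); new modulus lcm = 6435.
    Write x = 282 + 715·t and substitute into x ≡ 8 (mod 9): 715·t ≡ 8 − 282 = -274 (mod 9).
    Reduce coefficients mod 9: 4·t ≡ 5 (mod 9).
    The inverse of 4 mod 9 is 7 (since 4·7 = 28 = 3·9 + 1), so t ≡ 7·5 = 35 ≡ 8 (mod 9).
    Then x = 282 + 715·8 = 6002, valid modulo lcm(715, 9) = 6435: x ≡ 6002 (mod 6435).
Verify against each original: 6002 mod 11 = 7, 6002 mod 13 = 9, 6002 mod 5 = 2, 6002 mod 9 = 8.

x ≡ 6002 (mod 6435).


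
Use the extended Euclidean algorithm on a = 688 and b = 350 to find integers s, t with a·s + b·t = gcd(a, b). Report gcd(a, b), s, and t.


Euclidean algorithm on (688, 350) — divide until remainder is 0:
  688 = 1 · 350 + 338
  350 = 1 · 338 + 12
  338 = 28 · 12 + 2
  12 = 6 · 2 + 0
gcd(688, 350) = 2.
Track Bezout coefficients alongside the remainders: start with r₀ = 688 = a·1 + b·0 (s = 1, t = 0) and r₁ = 350 = a·0 + b·1 (s = 0, t = 1); each new remainder r_{k+1} = r_{k-1} − q_k·r_k inherits s_{k+1} = s_{k-1} − q_k·s_k, t_{k+1} = t_{k-1} − q_k·t_k, so r_k = a·s_k + b·t_k at every step:
  q = 1: r = 338, s = 1 − 1·0 = 1, t = 0 − 1·1 = -1  (check: 688·1 + 350·(-1) = 338)
  q = 1: r = 12, s = 0 − 1·1 = -1, t = 1 − 1·(-1) = 2  (check: 688·(-1) + 350·2 = 12)
  q = 28: r = 2, s = 1 − 28·(-1) = 29, t = -1 − 28·2 = -57  (check: 688·29 + 350·(-57) = 2)
The row with r = 2 (the gcd) gives the Bezout coefficients s = 29, t = -57.
Result: 688 · (29) + 350 · (-57) = 2.

gcd(688, 350) = 2; s = 29, t = -57 (check: 688·29 + 350·(-57) = 2).


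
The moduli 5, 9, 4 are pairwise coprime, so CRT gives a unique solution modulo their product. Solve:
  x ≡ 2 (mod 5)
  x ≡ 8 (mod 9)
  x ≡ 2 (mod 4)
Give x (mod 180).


Moduli 5, 9, 4 are pairwise coprime; by CRT there is a unique solution modulo M = 5 · 9 · 4 = 180.
Solve pairwise, accumulating the modulus:
  Start with x ≡ 2 (mod 5).
  Combine with x ≡ 8 (mod 9): since gcd(5, 9) = 1, we get a unique residue mod 45.
    Write x = 2 + 5·t and substitute into x ≡ 8 (mod 9): 5·t ≡ 8 − 2 = 6 (mod 9).
    The inverse of 5 mod 9 is 2 (since 5·2 = 10 = 1·9 + 1), so t ≡ 2·6 = 12 ≡ 3 (mod 9).
    Then x = 2 + 5·3 = 17, valid modulo lcm(5, 9) = 45: x ≡ 17 (mod 45).
  Combine with x ≡ 2 (mod 4): since gcd(45, 4) = 1, we get a unique residue mod 180.
    Write x = 17 + 45·t and substitute into x ≡ 2 (mod 4): 45·t ≡ 2 − 17 = -15 (mod 4).
    Reduce coefficients mod 4: 1·t ≡ 1 (mod 4).
    So t ≡ 1 (mod 4).
    Then x = 17 + 45·1 = 62, valid modulo lcm(45, 4) = 180: x ≡ 62 (mod 180).
Verify: 62 mod 5 = 2 ✓, 62 mod 9 = 8 ✓, 62 mod 4 = 2 ✓.

x ≡ 62 (mod 180).


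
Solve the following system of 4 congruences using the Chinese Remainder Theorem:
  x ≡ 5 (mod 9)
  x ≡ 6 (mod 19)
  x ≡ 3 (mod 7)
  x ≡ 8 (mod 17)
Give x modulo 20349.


Product of moduli M = 9 · 19 · 7 · 17 = 20349.
Merge one congruence at a time:
  Start: x ≡ 5 (mod 9).
  Combine with x ≡ 6 (mod 19); new modulus lcm = 171.
    Write x = 5 + 9·t and substitute into x ≡ 6 (mod 19): 9·t ≡ 6 − 5 = 1 (mod 19).
    The inverse of 9 mod 19 is 17 (since 9·17 = 153 = 8·19 + 1), so t ≡ 17·1 = 17 ≡ 17 (mod 19).
    Then x = 5 + 9·17 = 158, valid modulo lcm(9, 19) = 171: x ≡ 158 (mod 171).
  Combine with x ≡ 3 (mod 7); new modulus lcm = 1197.
    Write x = 158 + 171·t and substitute into x ≡ 3 (mod 7): 171·t ≡ 3 − 158 = -155 (mod 7).
    Reduce coefficients mod 7: 3·t ≡ 6 (mod 7).
    The inverse of 3 mod 7 is 5 (since 3·5 = 15 = 2·7 + 1), so t ≡ 5·6 = 30 ≡ 2 (mod 7).
    Then x = 158 + 171·2 = 500, valid modulo lcm(171, 7) = 1197: x ≡ 500 (mod 1197).
  Combine with x ≡ 8 (mod 17); new modulus lcm = 20349.
    Write x = 500 + 1197·t and substitute into x ≡ 8 (mod 17): 1197·t ≡ 8 − 500 = -492 (mod 17).
    Reduce coefficients mod 17: 7·t ≡ 1 (mod 17).
    The inverse of 7 mod 17 is 5 (since 7·5 = 35 = 2·17 + 1), so t ≡ 5·1 = 5 ≡ 5 (mod 17).
    Then x = 500 + 1197·5 = 6485, valid modulo lcm(1197, 17) = 20349: x ≡ 6485 (mod 20349).
Verify against each original: 6485 mod 9 = 5, 6485 mod 19 = 6, 6485 mod 7 = 3, 6485 mod 17 = 8.

x ≡ 6485 (mod 20349).


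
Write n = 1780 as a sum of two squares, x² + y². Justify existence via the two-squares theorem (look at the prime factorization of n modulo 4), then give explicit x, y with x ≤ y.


Step 1: Factor n = 1780 = 2^2 · 5 · 89.
Step 2: Check the mod-4 condition on each prime factor: 2 = 2 (special); 5 ≡ 1 (mod 4), exponent 1; 89 ≡ 1 (mod 4), exponent 1.
All primes ≡ 3 (mod 4) appear to even exponent (or don't appear), so by the two-squares theorem n IS expressible as a sum of two squares.
Step 3: Build a representation. Group n = k² · m with k = 2 and m = 5 · 89 = 445 (a product of primes ≡ 1 (mod 4)); a representation of m scales to one of n via (k·x)² + (k·y)² = k²(x² + y²). Each prime p ≡ 1 (mod 4) is itself a sum of two squares; find a² by testing p − a² for a perfect square:
  5: 5 − 1² = 4 = 2² ⇒ 5 = 1² + 2².
  89: 89 − 1² = 88, 89 − 2² = 85, 89 − 3² = 80, 89 − 4² = 73, 89 − 5² = 64 = 8² ⇒ 89 = 5² + 8².
  Combine using the Brahmagupta–Fibonacci identity (a² + b²)(c² + d²) = (ac − bd)² + (ad + bc)² = (ac + bd)² + (ad − bc)²:
  5 · 89 = 445: from (1² + 2²)(5² + 8²), take (1·5 − 2·8, 1·8 + 2·5) = (5 − 16, 8 + 10) = (-11, 18); dropping signs (only squares matter) gives (11, 18); check 11² + 18² = 121 + 324 = 445 ✓.
  Scale by k = 2: (2·11, 2·18) = (22, 36).
Step 4: Order so x ≤ y and verify: 22² + 36² = 484 + 1296 = 1780 = n. ✓

n = 1780 = 22² + 36² (one valid representation with x ≤ y).


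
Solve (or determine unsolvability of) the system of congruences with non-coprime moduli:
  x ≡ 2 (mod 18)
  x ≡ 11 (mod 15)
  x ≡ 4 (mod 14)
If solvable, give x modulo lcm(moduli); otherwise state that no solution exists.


Moduli 18, 15, 14 are not pairwise coprime, so CRT works modulo lcm(m_i) when all pairwise compatibility conditions hold.
Pairwise compatibility: gcd(m_i, m_j) must divide a_i - a_j for every pair.
Merge one congruence at a time:
  Start: x ≡ 2 (mod 18).
  Combine with x ≡ 11 (mod 15): gcd(18, 15) = 3; 11 - 2 = 9, which IS divisible by 3, so compatible.
    Write x = 2 + 18·t and substitute into x ≡ 11 (mod 15): 18·t ≡ 11 − 2 = 9 (mod 15).
    Divide the congruence (and modulus) by g = 3: 6·t ≡ 3 (mod 5).
    Reduce coefficients mod 5: 1·t ≡ 3 (mod 5).
    So t ≡ 3 (mod 5).
    Then x = 2 + 18·3 = 56, valid modulo lcm(18, 15) = 90: x ≡ 56 (mod 90).
  Combine with x ≡ 4 (mod 14): gcd(90, 14) = 2; 4 - 56 = -52, which IS divisible by 2, so compatible.
    Write x = 56 + 90·t and substitute into x ≡ 4 (mod 14): 90·t ≡ 4 − 56 = -52 (mod 14).
    Divide the congruence (and modulus) by g = 2: 45·t ≡ -26 (mod 7).
    Reduce coefficients mod 7: 3·t ≡ 2 (mod 7).
    The inverse of 3 mod 7 is 5 (since 3·5 = 15 = 2·7 + 1), so t ≡ 5·2 = 10 ≡ 3 (mod 7).
    Then x = 56 + 90·3 = 326, valid modulo lcm(90, 14) = 630: x ≡ 326 (mod 630).
Verify: 326 mod 18 = 2, 326 mod 15 = 11, 326 mod 14 = 4.

x ≡ 326 (mod 630).
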